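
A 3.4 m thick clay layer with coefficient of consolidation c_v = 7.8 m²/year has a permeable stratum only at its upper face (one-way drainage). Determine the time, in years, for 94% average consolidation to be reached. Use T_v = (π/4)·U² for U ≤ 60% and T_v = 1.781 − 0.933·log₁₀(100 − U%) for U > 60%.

t ≈ 1.56 years

Drainage path length: H_d = H = 3.4 m (single drainage).
U > 60%: T_v = 1.781 − 0.933·log₁₀(100 − 94) = 1.055.
t = T_v·H_d²/c_v = 1.055×3.4²/7.8 = 1.564 years.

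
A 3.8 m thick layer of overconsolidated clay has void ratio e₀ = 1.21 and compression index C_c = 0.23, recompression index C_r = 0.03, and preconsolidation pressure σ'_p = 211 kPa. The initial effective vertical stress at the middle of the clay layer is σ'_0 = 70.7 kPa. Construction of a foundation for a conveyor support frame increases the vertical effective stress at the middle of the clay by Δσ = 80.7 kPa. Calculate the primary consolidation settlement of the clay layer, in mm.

Final effective stress: σ'_f = 70.7 + 80.7 = 151.4 kPa.
σ'_f = 151.4 ≤ σ'_p = 211 kPa, so the clay remains overconsolidated and only the recompression index applies:
S_c = C_r·H/(1+e₀)·log₁₀(σ'_f/σ'_0) = 0.03×3.8/2.21×log₁₀(151.4/70.7)
    = 0.051585 × 0.33071 = 0.01706 m

S_c ≈ 17.1 mm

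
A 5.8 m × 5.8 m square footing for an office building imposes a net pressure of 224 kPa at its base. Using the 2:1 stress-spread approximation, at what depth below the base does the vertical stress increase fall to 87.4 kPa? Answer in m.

2:1 spreading — at depth z the loaded area has grown by z in each plan dimension:
qB²/(B+z)² = Δσ_z ⇒ z = B(√(q/Δσ_z) − 1) = 5.8×(√(224/87.4) − 1) = 3.485 m

z ≈ 3.49 m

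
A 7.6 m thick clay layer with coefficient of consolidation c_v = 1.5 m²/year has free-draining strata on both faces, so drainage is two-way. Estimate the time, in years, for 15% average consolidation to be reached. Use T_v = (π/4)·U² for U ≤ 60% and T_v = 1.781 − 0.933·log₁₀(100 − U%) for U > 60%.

t ≈ 0.17 years

Drainage path length: H_d = H/2 = 3.8 m (double drainage).
U ≤ 60%: T_v = (π/4)·U² = (π/4)×0.15² = 0.017671.
t = T_v·H_d²/c_v = 0.017671×3.8²/1.5 = 0.1701 years.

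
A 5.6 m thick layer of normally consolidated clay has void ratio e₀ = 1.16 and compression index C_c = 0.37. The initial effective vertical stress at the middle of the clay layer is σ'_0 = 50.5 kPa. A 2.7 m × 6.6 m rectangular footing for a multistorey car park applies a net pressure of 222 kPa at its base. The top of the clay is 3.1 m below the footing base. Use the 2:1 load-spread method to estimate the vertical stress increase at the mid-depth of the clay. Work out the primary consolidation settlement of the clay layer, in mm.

S_c ≈ 228 mm

Mid-depth of clay below the footing base: z = 3.1 + 5.6/2 = 5.9 m.
Stress increase at mid-clay by the 2:1 spreading method:
Δσ = qBL/((B+z)(L+z)) = 222×2.7×6.6/((2.7+5.9)(6.6+5.9)) = 36.8 kPa
Final effective stress: σ'_f = σ'_0 + Δσ = 50.5 + 36.8 = 87.3 kPa.
Normally consolidated clay, so the full stress increment lies on the virgin compression line:
S_c = C_c·H/(1+e₀)·log₁₀(σ'_f/σ'_0) = 0.37×5.6/(1+1.16)×log₁₀(87.3/50.5)
    = 0.95926 × 0.23772 = 0.228 m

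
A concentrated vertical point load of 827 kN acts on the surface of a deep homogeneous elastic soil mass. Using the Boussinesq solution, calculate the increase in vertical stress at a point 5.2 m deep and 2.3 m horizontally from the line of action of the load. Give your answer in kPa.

Boussinesq vertical stress below a point load on an elastic half-space:
Δσ_z = 3P/(2πz²) · [1 + (r/z)²]^(−5/2)
r/z = 2.3/5.2 = 0.44231; [1+(r/z)²]^(−5/2) = 0.63974.
Δσ_z = 3×827/(2π×5.2²) × 0.63974 = 14.603 × 0.63974 = 9.342 kPa

Δσ_z ≈ 9.34 kPa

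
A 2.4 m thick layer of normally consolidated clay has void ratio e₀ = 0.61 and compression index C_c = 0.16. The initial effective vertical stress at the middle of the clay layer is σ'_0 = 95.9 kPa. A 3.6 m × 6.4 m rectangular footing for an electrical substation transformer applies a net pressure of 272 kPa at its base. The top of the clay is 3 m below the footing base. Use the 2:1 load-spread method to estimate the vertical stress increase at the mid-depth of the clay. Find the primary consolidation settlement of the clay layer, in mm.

Mid-depth of clay below the footing base: z = 3 + 2.4/2 = 4.2 m.
Stress increase at mid-clay by the 2:1 spreading method:
Δσ = qBL/((B+z)(L+z)) = 272×3.6×6.4/((3.6+4.2)(6.4+4.2)) = 75.797 kPa
Final effective stress: σ'_f = σ'_0 + Δσ = 95.9 + 75.797 = 171.7 kPa.
Normally consolidated clay, so the full stress increment lies on the virgin compression line:
S_c = C_c·H/(1+e₀)·log₁₀(σ'_f/σ'_0) = 0.16×2.4/(1+0.61)×log₁₀(171.7/95.9)
    = 0.23851 × 0.25295 = 0.06033 m

S_c ≈ 60.3 mm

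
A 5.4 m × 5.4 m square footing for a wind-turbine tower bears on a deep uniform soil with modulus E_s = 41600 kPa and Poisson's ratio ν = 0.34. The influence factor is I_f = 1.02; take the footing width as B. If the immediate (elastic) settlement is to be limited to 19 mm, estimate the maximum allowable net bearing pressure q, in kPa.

q ≈ 162 kPa

S_e = q·B·(1−ν²)/E_s · I_f  ⇒  q = S_e·E_s / (B·(1−ν²)·I_f).
q = 0.019 × 41600 / (5.4 × 0.8844 × 1.02) = 162.3 kPa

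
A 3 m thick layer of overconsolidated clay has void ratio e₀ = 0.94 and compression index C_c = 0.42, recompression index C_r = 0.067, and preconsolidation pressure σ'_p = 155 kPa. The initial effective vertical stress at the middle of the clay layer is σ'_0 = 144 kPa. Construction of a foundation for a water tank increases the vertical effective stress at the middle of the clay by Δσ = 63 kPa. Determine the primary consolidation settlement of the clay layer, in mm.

S_c ≈ 84.9 mm

Final effective stress: σ'_f = 144 + 63 = 207 kPa.
σ'_f = 207 > σ'_p = 155 kPa, so the stress path crosses the preconsolidation pressure — recompression up to σ'_p, then virgin compression beyond:
S_c = H/(1+e₀)·[C_r·log₁₀(σ'_p/σ'_0) + C_c·log₁₀(σ'_f/σ'_p)]
    = 3/1.94 × [0.067×log₁₀(155/144) + 0.42×log₁₀(207/155)]
    = 1.5464 × [0.0021419 + 0.052768] = 0.08491 m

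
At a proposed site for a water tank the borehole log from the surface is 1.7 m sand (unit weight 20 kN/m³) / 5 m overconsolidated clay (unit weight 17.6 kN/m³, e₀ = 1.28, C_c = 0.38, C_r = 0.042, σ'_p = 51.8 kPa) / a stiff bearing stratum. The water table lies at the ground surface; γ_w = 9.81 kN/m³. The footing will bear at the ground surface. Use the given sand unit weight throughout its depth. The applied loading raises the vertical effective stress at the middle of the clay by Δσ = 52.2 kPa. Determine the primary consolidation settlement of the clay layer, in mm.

S_c ≈ 210 mm

Mid-depth of clay below the ground surface: z = 1.7 + 5/2 = 4.2 m.
Total vertical stress at mid-clay: σ_v = 20×1.7 + 17.6×2.5 = 78 kPa.
Pore pressure: u = 9.81×(4.2 − 0) = 41.202 kPa.
Initial effective stress: σ'_0 = σ_v − u = 78 − 41.202 = 36.798 kPa.
Final effective stress: σ'_f = 36.798 + 52.2 = 88.998 kPa.
σ'_f = 88.998 > σ'_p = 51.8 kPa, so the stress path crosses the preconsolidation pressure — recompression up to σ'_p, then virgin compression beyond:
S_c = H/(1+e₀)·[C_r·log₁₀(σ'_p/σ'_0) + C_c·log₁₀(σ'_f/σ'_p)]
    = 5/2.28 × [0.042×log₁₀(51.8/36.798) + 0.38×log₁₀(88.998/51.8)]
    = 2.193 × [0.0062372 + 0.089319] = 0.2096 m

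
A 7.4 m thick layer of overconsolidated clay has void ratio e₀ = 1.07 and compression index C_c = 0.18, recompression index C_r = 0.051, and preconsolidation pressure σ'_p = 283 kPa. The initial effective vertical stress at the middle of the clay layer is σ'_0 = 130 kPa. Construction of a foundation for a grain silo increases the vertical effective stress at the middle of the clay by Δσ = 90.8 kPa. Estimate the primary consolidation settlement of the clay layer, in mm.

Final effective stress: σ'_f = 130 + 90.8 = 220.8 kPa.
σ'_f = 220.8 ≤ σ'_p = 283 kPa, so the clay remains overconsolidated and only the recompression index applies:
S_c = C_r·H/(1+e₀)·log₁₀(σ'_f/σ'_0) = 0.051×7.4/2.07×log₁₀(220.8/130)
    = 0.18232 × 0.23006 = 0.04194 m

S_c ≈ 41.9 mm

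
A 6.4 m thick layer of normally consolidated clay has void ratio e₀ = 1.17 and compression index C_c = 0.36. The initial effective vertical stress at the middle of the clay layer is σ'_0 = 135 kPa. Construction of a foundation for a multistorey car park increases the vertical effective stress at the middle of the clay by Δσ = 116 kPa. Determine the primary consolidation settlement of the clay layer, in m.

S_c ≈ 0.286 m

Final effective stress: σ'_f = σ'_0 + Δσ = 135 + 116 = 251 kPa.
Normally consolidated clay, so the full stress increment lies on the virgin compression line:
S_c = C_c·H/(1+e₀)·log₁₀(σ'_f/σ'_0) = 0.36×6.4/(1+1.17)×log₁₀(251/135)
    = 1.0618 × 0.26934 = 0.286 m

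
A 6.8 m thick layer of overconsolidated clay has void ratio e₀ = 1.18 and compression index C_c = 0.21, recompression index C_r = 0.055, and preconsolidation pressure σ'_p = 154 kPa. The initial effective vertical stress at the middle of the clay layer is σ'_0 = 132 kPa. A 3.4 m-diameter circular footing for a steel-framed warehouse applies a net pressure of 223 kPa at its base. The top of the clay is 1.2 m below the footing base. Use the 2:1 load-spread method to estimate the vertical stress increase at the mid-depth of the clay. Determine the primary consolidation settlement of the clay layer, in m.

Mid-depth of clay below the footing base: z = 1.2 + 6.8/2 = 4.6 m.
Stress increase at mid-clay by the 2:1 spreading method:
Δσ ≈ qD²/(D+z)² = 223×3.4²/(3.4+4.6)² = 40.279 kPa
Final effective stress: σ'_f = 132 + 40.279 = 172.28 kPa.
σ'_f = 172.28 > σ'_p = 154 kPa, so the stress path crosses the preconsolidation pressure — recompression up to σ'_p, then virgin compression beyond:
S_c = H/(1+e₀)·[C_r·log₁₀(σ'_p/σ'_0) + C_c·log₁₀(σ'_f/σ'_p)]
    = 6.8/2.18 × [0.055×log₁₀(154/132) + 0.21×log₁₀(172.28/154)]
    = 3.1193 × [0.0036821 + 0.01023] = 0.0434 m

S_c ≈ 0.0434 m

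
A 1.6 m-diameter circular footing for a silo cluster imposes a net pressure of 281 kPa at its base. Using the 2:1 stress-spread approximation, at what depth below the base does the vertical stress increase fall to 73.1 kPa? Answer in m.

2:1 spreading — at depth z the loaded area has grown by z in each plan dimension:
qD²/(D+z)² = Δσ_z ⇒ z = D(√(q/Δσ_z) − 1) = 1.6×(√(281/73.1) − 1) = 1.537 m

z ≈ 1.54 m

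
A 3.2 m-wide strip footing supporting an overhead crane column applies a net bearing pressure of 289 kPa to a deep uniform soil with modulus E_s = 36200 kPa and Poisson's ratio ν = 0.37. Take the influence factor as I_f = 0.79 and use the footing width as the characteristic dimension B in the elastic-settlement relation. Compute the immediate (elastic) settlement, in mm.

Immediate (elastic) settlement: S_e = q·B·(1−ν²)/E_s · I_f.
S_e = 289 × 3.2 × (1 − 0.37²) / 36200 × 0.79
    = 289 × 3.2 × 0.8631 / 36200 × 0.79
    = 0.01742 m = 17.42 mm

S_e ≈ 17.4 mm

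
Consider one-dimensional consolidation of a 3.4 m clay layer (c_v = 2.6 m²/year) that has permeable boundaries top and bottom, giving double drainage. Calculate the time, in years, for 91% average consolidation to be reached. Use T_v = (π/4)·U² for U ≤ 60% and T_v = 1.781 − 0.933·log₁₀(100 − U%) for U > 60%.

t ≈ 0.99 years

Drainage path length: H_d = H/2 = 1.7 m (double drainage).
U > 60%: T_v = 1.781 − 0.933·log₁₀(100 − 91) = 0.89069.
t = T_v·H_d²/c_v = 0.89069×1.7²/2.6 = 0.99 years.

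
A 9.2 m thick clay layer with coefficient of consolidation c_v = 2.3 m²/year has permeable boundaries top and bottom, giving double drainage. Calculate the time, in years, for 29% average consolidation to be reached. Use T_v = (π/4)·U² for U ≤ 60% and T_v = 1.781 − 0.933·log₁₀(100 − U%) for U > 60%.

t ≈ 0.608 years

Drainage path length: H_d = H/2 = 4.6 m (double drainage).
U ≤ 60%: T_v = (π/4)·U² = (π/4)×0.29² = 0.066052.
t = T_v·H_d²/c_v = 0.066052×4.6²/2.3 = 0.6077 years.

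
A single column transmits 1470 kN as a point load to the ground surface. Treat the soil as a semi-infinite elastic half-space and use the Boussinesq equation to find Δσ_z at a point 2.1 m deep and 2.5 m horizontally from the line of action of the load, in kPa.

Δσ_z ≈ 17.5 kPa

Boussinesq vertical stress below a point load on an elastic half-space:
Δσ_z = 3P/(2πz²) · [1 + (r/z)²]^(−5/2)
r/z = 2.5/2.1 = 1.1905; [1+(r/z)²]^(−5/2) = 0.11008.
Δσ_z = 3×1470/(2π×2.1²) × 0.11008 = 159.15 × 0.11008 = 17.52 kPa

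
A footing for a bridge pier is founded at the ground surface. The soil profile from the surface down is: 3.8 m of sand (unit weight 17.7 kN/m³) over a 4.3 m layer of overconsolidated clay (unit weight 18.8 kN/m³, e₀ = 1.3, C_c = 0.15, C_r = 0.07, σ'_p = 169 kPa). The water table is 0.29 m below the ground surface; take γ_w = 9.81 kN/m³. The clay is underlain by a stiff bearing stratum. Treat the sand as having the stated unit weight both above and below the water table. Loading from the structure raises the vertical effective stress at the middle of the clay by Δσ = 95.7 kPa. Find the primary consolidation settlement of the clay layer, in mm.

S_c ≈ 59.2 mm

Mid-depth of clay below the ground surface: z = 3.8 + 4.3/2 = 5.95 m.
Total vertical stress at mid-clay: σ_v = 17.7×3.8 + 18.8×2.15 = 107.68 kPa.
Pore pressure: u = 9.81×(5.95 − 0.29) = 55.525 kPa.
Initial effective stress: σ'_0 = σ_v − u = 107.68 − 55.525 = 52.155 kPa.
Final effective stress: σ'_f = 52.155 + 95.7 = 147.86 kPa.
σ'_f = 147.86 ≤ σ'_p = 169 kPa, so the clay remains overconsolidated and only the recompression index applies:
S_c = C_r·H/(1+e₀)·log₁₀(σ'_f/σ'_0) = 0.07×4.3/2.3×log₁₀(147.86/52.155)
    = 0.13087 × 0.45255 = 0.05923 m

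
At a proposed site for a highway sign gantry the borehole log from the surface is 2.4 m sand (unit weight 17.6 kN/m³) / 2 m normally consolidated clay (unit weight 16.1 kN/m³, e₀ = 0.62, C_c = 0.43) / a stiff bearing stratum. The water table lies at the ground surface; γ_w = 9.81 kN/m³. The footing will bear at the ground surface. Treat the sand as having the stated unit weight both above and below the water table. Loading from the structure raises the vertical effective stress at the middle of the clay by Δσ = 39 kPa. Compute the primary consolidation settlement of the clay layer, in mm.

S_c ≈ 217 mm

Mid-depth of clay below the ground surface: z = 2.4 + 2/2 = 3.4 m.
Total vertical stress at mid-clay: σ_v = 17.6×2.4 + 16.1×1 = 58.34 kPa.
Pore pressure: u = 9.81×(3.4 − 0) = 33.354 kPa.
Initial effective stress: σ'_0 = σ_v − u = 58.34 − 33.354 = 24.986 kPa.
Final effective stress: σ'_f = σ'_0 + Δσ = 24.986 + 39 = 63.986 kPa.
Normally consolidated clay, so the full stress increment lies on the virgin compression line:
S_c = C_c·H/(1+e₀)·log₁₀(σ'_f/σ'_0) = 0.43×2/(1+0.62)×log₁₀(63.986/24.986)
    = 0.53086 × 0.40839 = 0.2168 m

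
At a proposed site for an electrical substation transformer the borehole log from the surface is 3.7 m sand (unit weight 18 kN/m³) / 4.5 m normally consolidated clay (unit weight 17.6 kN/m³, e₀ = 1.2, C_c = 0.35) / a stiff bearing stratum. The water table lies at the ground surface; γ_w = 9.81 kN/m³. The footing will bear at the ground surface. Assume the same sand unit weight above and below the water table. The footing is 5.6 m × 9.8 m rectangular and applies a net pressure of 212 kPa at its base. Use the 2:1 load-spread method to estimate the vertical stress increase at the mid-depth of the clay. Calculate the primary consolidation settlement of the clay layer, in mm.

Mid-depth of clay below the ground surface: z = 3.7 + 4.5/2 = 5.95 m.
Total vertical stress at mid-clay: σ_v = 18×3.7 + 17.6×2.25 = 106.2 kPa.
Pore pressure: u = 9.81×(5.95 − 0) = 58.37 kPa.
Initial effective stress: σ'_0 = σ_v − u = 106.2 − 58.37 = 47.83 kPa.
Stress increase at mid-clay by the 2:1 spreading method:
Δσ = qBL/((B+z)(L+z)) = 212×5.6×9.8/((5.6+5.95)(9.8+5.95)) = 63.957 kPa
Final effective stress: σ'_f = σ'_0 + Δσ = 47.83 + 63.957 = 111.79 kPa.
Normally consolidated clay, so the full stress increment lies on the virgin compression line:
S_c = C_c·H/(1+e₀)·log₁₀(σ'_f/σ'_0) = 0.35×4.5/(1+1.2)×log₁₀(111.79/47.83)
    = 0.71591 × 0.3687 = 0.264 m

S_c ≈ 264 mm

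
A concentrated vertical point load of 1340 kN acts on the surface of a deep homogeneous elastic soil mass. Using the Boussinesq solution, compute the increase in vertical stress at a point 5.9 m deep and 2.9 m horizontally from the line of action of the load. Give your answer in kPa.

Boussinesq vertical stress below a point load on an elastic half-space:
Δσ_z = 3P/(2πz²) · [1 + (r/z)²]^(−5/2)
r/z = 2.9/5.9 = 0.49153; [1+(r/z)²]^(−5/2) = 0.58217.
Δσ_z = 3×1340/(2π×5.9²) × 0.58217 = 18.38 × 0.58217 = 10.7 kPa

Δσ_z ≈ 10.7 kPa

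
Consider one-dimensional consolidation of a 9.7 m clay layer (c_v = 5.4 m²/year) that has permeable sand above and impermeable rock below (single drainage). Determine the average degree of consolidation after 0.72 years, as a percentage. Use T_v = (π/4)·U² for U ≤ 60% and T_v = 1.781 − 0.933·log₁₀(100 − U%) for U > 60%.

U ≈ 22.9 %

Drainage path length: H_d = H = 9.7 m (single drainage).
T_v = c_v·t/H_d² = 5.4×0.72/9.7² = 0.041322.
T_v = 0.041322 corresponds to the U ≤ 60% branch:
U = √(4T_v/π) = 0.2294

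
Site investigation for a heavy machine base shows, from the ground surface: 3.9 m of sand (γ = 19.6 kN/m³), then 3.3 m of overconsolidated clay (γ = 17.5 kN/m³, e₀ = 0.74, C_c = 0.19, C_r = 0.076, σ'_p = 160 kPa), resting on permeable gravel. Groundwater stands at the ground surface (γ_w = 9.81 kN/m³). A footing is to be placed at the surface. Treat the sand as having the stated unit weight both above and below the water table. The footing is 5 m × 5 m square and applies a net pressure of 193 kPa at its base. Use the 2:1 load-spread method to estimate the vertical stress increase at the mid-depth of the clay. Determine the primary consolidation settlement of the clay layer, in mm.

Mid-depth of clay below the ground surface: z = 3.9 + 3.3/2 = 5.55 m.
Total vertical stress at mid-clay: σ_v = 19.6×3.9 + 17.5×1.65 = 105.31 kPa.
Pore pressure: u = 9.81×(5.55 − 0) = 54.446 kPa.
Initial effective stress: σ'_0 = σ_v − u = 105.31 − 54.446 = 50.864 kPa.
Stress increase at mid-clay by the 2:1 spreading method:
Δσ = qBL/((B+z)(L+z)) = 193×5×5/((5+5.55)(5+5.55)) = 43.35 kPa
Final effective stress: σ'_f = 50.864 + 43.35 = 94.214 kPa.
σ'_f = 94.214 ≤ σ'_p = 160 kPa, so the clay remains overconsolidated and only the recompression index applies:
S_c = C_r·H/(1+e₀)·log₁₀(σ'_f/σ'_0) = 0.076×3.3/1.74×log₁₀(94.214/50.864)
    = 0.14414 × 0.2677 = 0.03859 m

S_c ≈ 38.6 mm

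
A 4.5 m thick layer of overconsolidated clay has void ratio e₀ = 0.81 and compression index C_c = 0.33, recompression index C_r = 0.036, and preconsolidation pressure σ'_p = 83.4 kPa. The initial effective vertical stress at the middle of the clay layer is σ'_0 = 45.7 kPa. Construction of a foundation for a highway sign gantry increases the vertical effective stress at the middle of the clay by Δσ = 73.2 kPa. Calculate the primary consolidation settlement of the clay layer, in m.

S_c ≈ 0.15 m

Final effective stress: σ'_f = 45.7 + 73.2 = 118.9 kPa.
σ'_f = 118.9 > σ'_p = 83.4 kPa, so the stress path crosses the preconsolidation pressure — recompression up to σ'_p, then virgin compression beyond:
S_c = H/(1+e₀)·[C_r·log₁₀(σ'_p/σ'_0) + C_c·log₁₀(σ'_f/σ'_p)]
    = 4.5/1.81 × [0.036×log₁₀(83.4/45.7) + 0.33×log₁₀(118.9/83.4)]
    = 2.4862 × [0.009405 + 0.050825] = 0.1497 m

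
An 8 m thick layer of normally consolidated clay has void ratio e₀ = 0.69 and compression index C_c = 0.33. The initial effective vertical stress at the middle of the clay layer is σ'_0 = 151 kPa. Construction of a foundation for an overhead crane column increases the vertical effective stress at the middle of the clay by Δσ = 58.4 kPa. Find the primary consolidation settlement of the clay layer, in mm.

Final effective stress: σ'_f = σ'_0 + Δσ = 151 + 58.4 = 209.4 kPa.
Normally consolidated clay, so the full stress increment lies on the virgin compression line:
S_c = C_c·H/(1+e₀)·log₁₀(σ'_f/σ'_0) = 0.33×8/(1+0.69)×log₁₀(209.4/151)
    = 1.5621 × 0.142 = 0.2218 m

S_c ≈ 222 mm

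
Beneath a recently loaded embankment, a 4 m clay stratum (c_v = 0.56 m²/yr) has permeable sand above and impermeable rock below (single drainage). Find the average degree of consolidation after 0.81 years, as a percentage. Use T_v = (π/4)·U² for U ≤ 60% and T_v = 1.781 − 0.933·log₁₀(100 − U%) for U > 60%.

U ≈ 19 %

Drainage path length: H_d = H = 4 m (single drainage).
T_v = c_v·t/H_d² = 0.56×0.81/4² = 0.02835.
T_v = 0.02835 corresponds to the U ≤ 60% branch:
U = √(4T_v/π) = 0.19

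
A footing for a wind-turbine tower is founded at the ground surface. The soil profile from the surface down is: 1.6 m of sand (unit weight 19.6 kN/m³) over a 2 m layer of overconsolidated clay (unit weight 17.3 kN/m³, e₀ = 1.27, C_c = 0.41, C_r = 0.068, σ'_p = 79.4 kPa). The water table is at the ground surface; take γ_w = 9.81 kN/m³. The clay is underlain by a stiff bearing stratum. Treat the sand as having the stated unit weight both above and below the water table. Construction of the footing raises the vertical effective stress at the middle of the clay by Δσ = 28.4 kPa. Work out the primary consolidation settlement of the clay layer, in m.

S_c ≈ 0.0208 m

Mid-depth of clay below the ground surface: z = 1.6 + 2/2 = 2.6 m.
Total vertical stress at mid-clay: σ_v = 19.6×1.6 + 17.3×1 = 48.66 kPa.
Pore pressure: u = 9.81×(2.6 − 0) = 25.506 kPa.
Initial effective stress: σ'_0 = σ_v − u = 48.66 − 25.506 = 23.154 kPa.
Final effective stress: σ'_f = 23.154 + 28.4 = 51.554 kPa.
σ'_f = 51.554 ≤ σ'_p = 79.4 kPa, so the clay remains overconsolidated and only the recompression index applies:
S_c = C_r·H/(1+e₀)·log₁₀(σ'_f/σ'_0) = 0.068×2/2.27×log₁₀(51.554/23.154)
    = 0.059912 × 0.34764 = 0.02083 m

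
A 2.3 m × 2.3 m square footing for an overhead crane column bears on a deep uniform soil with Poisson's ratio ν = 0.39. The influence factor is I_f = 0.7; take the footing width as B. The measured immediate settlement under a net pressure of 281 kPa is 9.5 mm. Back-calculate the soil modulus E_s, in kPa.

S_e = q·B·(1−ν²)/E_s · I_f  ⇒  E_s = q·B·(1−ν²)·I_f / S_e.
E_s = 281 × 2.3 × 0.8479 × 0.7 / 0.0095 = 40380 kPa

E_s ≈ 40400 kPa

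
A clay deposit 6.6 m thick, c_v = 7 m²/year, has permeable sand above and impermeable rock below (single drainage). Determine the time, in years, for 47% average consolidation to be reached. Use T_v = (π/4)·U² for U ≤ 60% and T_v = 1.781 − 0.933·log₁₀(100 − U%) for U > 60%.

Drainage path length: H_d = H = 6.6 m (single drainage).
U ≤ 60%: T_v = (π/4)·U² = (π/4)×0.47² = 0.17349.
t = T_v·H_d²/c_v = 0.17349×6.6²/7 = 1.08 years.

t ≈ 1.08 years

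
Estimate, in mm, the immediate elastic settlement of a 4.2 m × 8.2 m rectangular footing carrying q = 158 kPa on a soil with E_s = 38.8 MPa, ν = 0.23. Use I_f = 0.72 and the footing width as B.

S_e ≈ 11.7 mm

Immediate (elastic) settlement: S_e = q·B·(1−ν²)/E_s · I_f.
E_s = 38.8 MPa = 38800 kPa.
S_e = 158 × 4.2 × (1 − 0.23²) / 38800 × 0.72
    = 158 × 4.2 × 0.9471 / 38800 × 0.72
    = 0.01166 m = 11.66 mm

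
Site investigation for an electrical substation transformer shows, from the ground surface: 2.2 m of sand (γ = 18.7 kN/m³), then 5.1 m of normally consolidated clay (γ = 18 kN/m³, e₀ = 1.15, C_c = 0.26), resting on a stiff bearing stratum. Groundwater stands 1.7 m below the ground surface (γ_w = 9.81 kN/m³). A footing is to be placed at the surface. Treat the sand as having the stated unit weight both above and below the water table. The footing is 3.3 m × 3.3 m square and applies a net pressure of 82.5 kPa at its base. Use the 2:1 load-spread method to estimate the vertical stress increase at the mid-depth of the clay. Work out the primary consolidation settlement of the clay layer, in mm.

S_c ≈ 58.2 mm

Mid-depth of clay below the ground surface: z = 2.2 + 5.1/2 = 4.75 m.
Total vertical stress at mid-clay: σ_v = 18.7×2.2 + 18×2.55 = 87.04 kPa.
Pore pressure: u = 9.81×(4.75 − 1.7) = 29.921 kPa.
Initial effective stress: σ'_0 = σ_v − u = 87.04 − 29.921 = 57.119 kPa.
Stress increase at mid-clay by the 2:1 spreading method:
Δσ = qBL/((B+z)(L+z)) = 82.5×3.3×3.3/((3.3+4.75)(3.3+4.75)) = 13.864 kPa
Final effective stress: σ'_f = σ'_0 + Δσ = 57.119 + 13.864 = 70.983 kPa.
Normally consolidated clay, so the full stress increment lies on the virgin compression line:
S_c = C_c·H/(1+e₀)·log₁₀(σ'_f/σ'_0) = 0.26×5.1/(1+1.15)×log₁₀(70.983/57.119)
    = 0.61674 × 0.094374 = 0.0582 m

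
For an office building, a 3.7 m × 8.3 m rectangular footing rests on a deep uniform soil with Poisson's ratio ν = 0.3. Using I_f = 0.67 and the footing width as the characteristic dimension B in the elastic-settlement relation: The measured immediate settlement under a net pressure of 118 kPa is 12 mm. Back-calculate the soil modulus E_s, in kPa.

S_e = q·B·(1−ν²)/E_s · I_f  ⇒  E_s = q·B·(1−ν²)·I_f / S_e.
E_s = 118 × 3.7 × 0.91 × 0.67 / 0.012 = 22180 kPa

E_s ≈ 22200 kPa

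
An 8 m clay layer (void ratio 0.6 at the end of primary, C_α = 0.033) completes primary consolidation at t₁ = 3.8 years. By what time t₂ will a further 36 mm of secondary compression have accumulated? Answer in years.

t₂ ≈ 6.28 years

S_s = C_α·H/(1+e_p)·log₁₀(t₂/t₁) ⇒ log₁₀(t₂/t₁) = S_s·(1+e_p)/(C_α·H).
log₁₀(t₂/t₁) = 0.036 × (1+0.6) / (0.033×8) = 0.2182
t₂ = t₁ × 10^0.2182 = 3.8 × 1.653 = 6.28 years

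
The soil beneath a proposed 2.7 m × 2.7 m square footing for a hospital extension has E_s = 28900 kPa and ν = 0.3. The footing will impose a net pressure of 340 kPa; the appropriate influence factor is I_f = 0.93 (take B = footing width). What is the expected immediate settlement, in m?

S_e ≈ 0.0269 m

Immediate (elastic) settlement: S_e = q·B·(1−ν²)/E_s · I_f.
S_e = 340 × 2.7 × (1 − 0.3²) / 28900 × 0.93
    = 340 × 2.7 × 0.91 / 28900 × 0.93
    = 0.02688 m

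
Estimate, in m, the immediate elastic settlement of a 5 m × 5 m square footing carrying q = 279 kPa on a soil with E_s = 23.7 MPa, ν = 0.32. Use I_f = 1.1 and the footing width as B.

Immediate (elastic) settlement: S_e = q·B·(1−ν²)/E_s · I_f.
E_s = 23.7 MPa = 23700 kPa.
S_e = 279 × 5 × (1 − 0.32²) / 23700 × 1.1
    = 279 × 5 × 0.8976 / 23700 × 1.1
    = 0.05812 m

S_e ≈ 0.0581 m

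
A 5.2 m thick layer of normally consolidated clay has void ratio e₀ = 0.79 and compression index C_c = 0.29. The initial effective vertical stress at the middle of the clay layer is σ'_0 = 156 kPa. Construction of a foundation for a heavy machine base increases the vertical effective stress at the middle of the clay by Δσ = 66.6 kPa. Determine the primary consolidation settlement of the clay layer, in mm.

Final effective stress: σ'_f = σ'_0 + Δσ = 156 + 66.6 = 222.6 kPa.
Normally consolidated clay, so the full stress increment lies on the virgin compression line:
S_c = C_c·H/(1+e₀)·log₁₀(σ'_f/σ'_0) = 0.29×5.2/(1+0.79)×log₁₀(222.6/156)
    = 0.84246 × 0.1544 = 0.1301 m

S_c ≈ 130 mm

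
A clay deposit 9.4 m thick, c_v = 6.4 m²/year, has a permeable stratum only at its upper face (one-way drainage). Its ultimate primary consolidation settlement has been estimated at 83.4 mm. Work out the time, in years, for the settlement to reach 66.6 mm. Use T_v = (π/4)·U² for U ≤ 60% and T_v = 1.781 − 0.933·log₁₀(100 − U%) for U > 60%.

t ≈ 7.79 years

Drainage path length: H_d = H = 9.4 m (single drainage).
U = S(t)/S_ult = 66.6/83.4 = 0.7986.
U > 60%: T_v = 1.781 − 0.933·log₁₀(100 − 79.856) = 0.56423.
t = T_v·H_d²/c_v = 0.56423×9.4²/6.4 = 7.79 years.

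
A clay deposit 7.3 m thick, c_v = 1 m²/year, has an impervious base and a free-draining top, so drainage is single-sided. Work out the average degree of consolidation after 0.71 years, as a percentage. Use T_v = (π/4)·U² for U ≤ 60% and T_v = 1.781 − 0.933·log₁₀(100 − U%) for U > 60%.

U ≈ 13 %

Drainage path length: H_d = H = 7.3 m (single drainage).
T_v = c_v·t/H_d² = 1×0.71/7.3² = 0.013323.
T_v = 0.013323 corresponds to the U ≤ 60% branch:
U = √(4T_v/π) = 0.1302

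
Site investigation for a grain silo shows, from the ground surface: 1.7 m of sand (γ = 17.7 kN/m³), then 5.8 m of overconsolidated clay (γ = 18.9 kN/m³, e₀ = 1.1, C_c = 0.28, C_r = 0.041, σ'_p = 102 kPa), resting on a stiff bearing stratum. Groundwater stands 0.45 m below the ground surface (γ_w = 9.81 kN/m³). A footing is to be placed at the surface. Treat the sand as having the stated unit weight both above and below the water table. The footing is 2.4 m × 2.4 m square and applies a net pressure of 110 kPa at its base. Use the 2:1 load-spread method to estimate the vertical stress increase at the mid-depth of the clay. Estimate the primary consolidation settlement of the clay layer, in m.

S_c ≈ 0.0126 m

Mid-depth of clay below the ground surface: z = 1.7 + 5.8/2 = 4.6 m.
Total vertical stress at mid-clay: σ_v = 17.7×1.7 + 18.9×2.9 = 84.9 kPa.
Pore pressure: u = 9.81×(4.6 − 0.45) = 40.712 kPa.
Initial effective stress: σ'_0 = σ_v − u = 84.9 − 40.712 = 44.188 kPa.
Stress increase at mid-clay by the 2:1 spreading method:
Δσ = qBL/((B+z)(L+z)) = 110×2.4×2.4/((2.4+4.6)(2.4+4.6)) = 12.931 kPa
Final effective stress: σ'_f = 44.188 + 12.931 = 57.119 kPa.
σ'_f = 57.119 ≤ σ'_p = 102 kPa, so the clay remains overconsolidated and only the recompression index applies:
S_c = C_r·H/(1+e₀)·log₁₀(σ'_f/σ'_0) = 0.041×5.8/2.1×log₁₀(57.119/44.188)
    = 0.11324 × 0.11148 = 0.01262 m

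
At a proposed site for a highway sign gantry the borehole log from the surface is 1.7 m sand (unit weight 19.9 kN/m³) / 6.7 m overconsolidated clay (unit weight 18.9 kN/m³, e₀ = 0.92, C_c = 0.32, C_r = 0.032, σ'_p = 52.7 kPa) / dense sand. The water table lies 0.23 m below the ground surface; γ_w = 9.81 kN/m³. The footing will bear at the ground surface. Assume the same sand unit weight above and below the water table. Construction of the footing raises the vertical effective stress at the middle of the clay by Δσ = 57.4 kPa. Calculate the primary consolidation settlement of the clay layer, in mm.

S_c ≈ 347 mm

Mid-depth of clay below the ground surface: z = 1.7 + 6.7/2 = 5.05 m.
Total vertical stress at mid-clay: σ_v = 19.9×1.7 + 18.9×3.35 = 97.145 kPa.
Pore pressure: u = 9.81×(5.05 − 0.23) = 47.284 kPa.
Initial effective stress: σ'_0 = σ_v − u = 97.145 − 47.284 = 49.861 kPa.
Final effective stress: σ'_f = 49.861 + 57.4 = 107.26 kPa.
σ'_f = 107.26 > σ'_p = 52.7 kPa, so the stress path crosses the preconsolidation pressure — recompression up to σ'_p, then virgin compression beyond:
S_c = H/(1+e₀)·[C_r·log₁₀(σ'_p/σ'_0) + C_c·log₁₀(σ'_f/σ'_p)]
    = 6.7/1.92 × [0.032×log₁₀(52.7/49.861) + 0.32×log₁₀(107.26/52.7)]
    = 3.4896 × [0.00076959 + 0.098761] = 0.3473 m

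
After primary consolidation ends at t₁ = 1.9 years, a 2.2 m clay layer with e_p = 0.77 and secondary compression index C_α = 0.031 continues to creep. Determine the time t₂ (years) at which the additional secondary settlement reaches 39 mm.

S_s = C_α·H/(1+e_p)·log₁₀(t₂/t₁) ⇒ log₁₀(t₂/t₁) = S_s·(1+e_p)/(C_α·H).
log₁₀(t₂/t₁) = 0.039 × (1+0.77) / (0.031×2.2) = 1.012
t₂ = t₁ × 10^1.012 = 1.9 × 10.28 = 19.54 years

t₂ ≈ 19.5 years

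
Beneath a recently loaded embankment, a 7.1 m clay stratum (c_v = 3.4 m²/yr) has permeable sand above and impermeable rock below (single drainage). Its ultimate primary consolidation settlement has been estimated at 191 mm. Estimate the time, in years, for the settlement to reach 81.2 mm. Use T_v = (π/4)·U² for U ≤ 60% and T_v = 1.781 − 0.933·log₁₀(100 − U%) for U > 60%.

Drainage path length: H_d = H = 7.1 m (single drainage).
U = S(t)/S_ult = 81.2/191 = 0.4251.
U ≤ 60%: T_v = (π/4)·U² = (π/4)×0.42513² = 0.14195.
t = T_v·H_d²/c_v = 0.14195×7.1²/3.4 = 2.105 years.

t ≈ 2.1 years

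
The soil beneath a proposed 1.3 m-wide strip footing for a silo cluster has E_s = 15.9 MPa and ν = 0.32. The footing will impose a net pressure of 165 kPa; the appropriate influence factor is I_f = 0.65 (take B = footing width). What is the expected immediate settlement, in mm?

S_e ≈ 7.87 mm

Immediate (elastic) settlement: S_e = q·B·(1−ν²)/E_s · I_f.
E_s = 15.9 MPa = 15900 kPa.
S_e = 165 × 1.3 × (1 − 0.32²) / 15900 × 0.65
    = 165 × 1.3 × 0.8976 / 15900 × 0.65
    = 0.007871 m = 7.871 mm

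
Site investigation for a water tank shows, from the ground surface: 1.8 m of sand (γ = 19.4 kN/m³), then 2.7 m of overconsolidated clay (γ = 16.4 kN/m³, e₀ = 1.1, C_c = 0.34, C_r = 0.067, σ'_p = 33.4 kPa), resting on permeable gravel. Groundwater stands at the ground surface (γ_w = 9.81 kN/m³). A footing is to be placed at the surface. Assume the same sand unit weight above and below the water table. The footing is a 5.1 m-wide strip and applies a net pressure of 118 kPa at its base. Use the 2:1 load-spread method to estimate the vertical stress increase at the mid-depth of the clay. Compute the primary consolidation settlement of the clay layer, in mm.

Mid-depth of clay below the ground surface: z = 1.8 + 2.7/2 = 3.15 m.
Total vertical stress at mid-clay: σ_v = 19.4×1.8 + 16.4×1.35 = 57.06 kPa.
Pore pressure: u = 9.81×(3.15 − 0) = 30.902 kPa.
Initial effective stress: σ'_0 = σ_v − u = 57.06 − 30.902 = 26.158 kPa.
Stress increase at mid-clay by the 2:1 spreading method:
Δσ = qB/(B+z) = 118×5.1/(5.1+3.15) = 72.945 kPa
Final effective stress: σ'_f = 26.158 + 72.945 = 99.103 kPa.
σ'_f = 99.103 > σ'_p = 33.4 kPa, so the stress path crosses the preconsolidation pressure — recompression up to σ'_p, then virgin compression beyond:
S_c = H/(1+e₀)·[C_r·log₁₀(σ'_p/σ'_0) + C_c·log₁₀(σ'_f/σ'_p)]
    = 2.7/2.1 × [0.067×log₁₀(33.4/26.158) + 0.34×log₁₀(99.103/33.4)]
    = 1.2857 × [0.0071115 + 0.1606] = 0.2156 m

S_c ≈ 216 mm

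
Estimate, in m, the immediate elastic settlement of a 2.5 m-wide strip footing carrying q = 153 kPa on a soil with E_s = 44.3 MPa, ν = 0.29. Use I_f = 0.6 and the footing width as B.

S_e ≈ 0.00474 m

Immediate (elastic) settlement: S_e = q·B·(1−ν²)/E_s · I_f.
E_s = 44.3 MPa = 44300 kPa.
S_e = 153 × 2.5 × (1 − 0.29²) / 44300 × 0.6
    = 153 × 2.5 × 0.9159 / 44300 × 0.6
    = 0.004745 m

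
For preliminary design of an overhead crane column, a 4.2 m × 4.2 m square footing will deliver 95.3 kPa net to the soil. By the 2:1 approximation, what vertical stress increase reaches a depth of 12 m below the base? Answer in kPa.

By the 2:1 method the load spreads at 1 horizontal : 2 vertical, so at depth z the loaded area has grown by z in each plan dimension:
Δσ = qBL/((B+z)(L+z)) = 95.3×4.2×4.2/((4.2+12)(4.2+12)) = 6.4056 kPa

Δσ_z ≈ 6.41 kPa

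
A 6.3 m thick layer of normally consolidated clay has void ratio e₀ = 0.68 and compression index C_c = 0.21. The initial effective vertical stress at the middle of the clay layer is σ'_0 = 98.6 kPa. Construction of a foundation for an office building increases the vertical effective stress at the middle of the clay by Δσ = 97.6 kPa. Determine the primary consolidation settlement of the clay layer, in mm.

Final effective stress: σ'_f = σ'_0 + Δσ = 98.6 + 97.6 = 196.2 kPa.
Normally consolidated clay, so the full stress increment lies on the virgin compression line:
S_c = C_c·H/(1+e₀)·log₁₀(σ'_f/σ'_0) = 0.21×6.3/(1+0.68)×log₁₀(196.2/98.6)
    = 0.7875 × 0.29882 = 0.2353 m

S_c ≈ 235 mm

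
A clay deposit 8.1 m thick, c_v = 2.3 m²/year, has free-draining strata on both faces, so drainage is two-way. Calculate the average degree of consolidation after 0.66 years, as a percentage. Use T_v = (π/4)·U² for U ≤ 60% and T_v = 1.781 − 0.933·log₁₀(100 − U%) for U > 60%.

U ≈ 34.3 %

Drainage path length: H_d = H/2 = 4.05 m (double drainage).
T_v = c_v·t/H_d² = 2.3×0.66/4.05² = 0.092547.
T_v = 0.092547 corresponds to the U ≤ 60% branch:
U = √(4T_v/π) = 0.3433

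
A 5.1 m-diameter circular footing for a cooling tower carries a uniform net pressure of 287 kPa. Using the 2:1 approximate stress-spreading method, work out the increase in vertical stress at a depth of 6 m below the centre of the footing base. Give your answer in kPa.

Δσ_z ≈ 60.6 kPa

By the 2:1 method the load spreads at 1 horizontal : 2 vertical, so at depth z the loaded area has grown by z in each plan dimension:
Δσ ≈ qD²/(D+z)² = 287×5.1²/(5.1+6)² = 60.587 kPa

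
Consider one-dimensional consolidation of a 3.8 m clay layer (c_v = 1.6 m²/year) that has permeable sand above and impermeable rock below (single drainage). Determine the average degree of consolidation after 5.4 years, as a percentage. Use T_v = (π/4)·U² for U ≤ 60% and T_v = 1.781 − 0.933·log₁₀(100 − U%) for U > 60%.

U ≈ 81.5 %

Drainage path length: H_d = H = 3.8 m (single drainage).
T_v = c_v·t/H_d² = 1.6×5.4/3.8² = 0.59834.
T_v = 0.59834 corresponds to the U > 60% branch:
U = 1 − 10^((1.781 − T_v)/0.933)/100 = 0.8148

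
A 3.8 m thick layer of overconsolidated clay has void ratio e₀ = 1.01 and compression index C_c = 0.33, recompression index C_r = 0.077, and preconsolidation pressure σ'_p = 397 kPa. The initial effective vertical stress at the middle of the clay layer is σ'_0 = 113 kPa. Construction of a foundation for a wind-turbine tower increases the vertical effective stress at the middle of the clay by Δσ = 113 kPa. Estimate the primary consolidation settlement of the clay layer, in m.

Final effective stress: σ'_f = 113 + 113 = 226 kPa.
σ'_f = 226 ≤ σ'_p = 397 kPa, so the clay remains overconsolidated and only the recompression index applies:
S_c = C_r·H/(1+e₀)·log₁₀(σ'_f/σ'_0) = 0.077×3.8/2.01×log₁₀(226/113)
    = 0.14557 × 0.30103 = 0.04382 m

S_c ≈ 0.0438 m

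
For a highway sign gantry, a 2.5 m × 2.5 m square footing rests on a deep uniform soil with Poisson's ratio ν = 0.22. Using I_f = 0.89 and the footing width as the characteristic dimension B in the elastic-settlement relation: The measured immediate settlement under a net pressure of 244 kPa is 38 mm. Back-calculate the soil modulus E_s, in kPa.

S_e = q·B·(1−ν²)/E_s · I_f  ⇒  E_s = q·B·(1−ν²)·I_f / S_e.
E_s = 244 × 2.5 × 0.9516 × 0.89 / 0.038 = 13600 kPa

E_s ≈ 13600 kPa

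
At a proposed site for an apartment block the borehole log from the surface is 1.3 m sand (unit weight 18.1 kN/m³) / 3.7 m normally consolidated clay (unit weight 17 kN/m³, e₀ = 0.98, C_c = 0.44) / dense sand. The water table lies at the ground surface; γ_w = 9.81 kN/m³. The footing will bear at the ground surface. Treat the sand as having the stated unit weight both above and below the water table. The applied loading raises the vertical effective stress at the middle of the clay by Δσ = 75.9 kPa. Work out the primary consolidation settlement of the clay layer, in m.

S_c ≈ 0.508 m

Mid-depth of clay below the ground surface: z = 1.3 + 3.7/2 = 3.15 m.
Total vertical stress at mid-clay: σ_v = 18.1×1.3 + 17×1.85 = 54.98 kPa.
Pore pressure: u = 9.81×(3.15 − 0) = 30.902 kPa.
Initial effective stress: σ'_0 = σ_v − u = 54.98 − 30.902 = 24.078 kPa.
Final effective stress: σ'_f = σ'_0 + Δσ = 24.078 + 75.9 = 99.978 kPa.
Normally consolidated clay, so the full stress increment lies on the virgin compression line:
S_c = C_c·H/(1+e₀)·log₁₀(σ'_f/σ'_0) = 0.44×3.7/(1+0.98)×log₁₀(99.978/24.078)
    = 0.82222 × 0.61828 = 0.5084 m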